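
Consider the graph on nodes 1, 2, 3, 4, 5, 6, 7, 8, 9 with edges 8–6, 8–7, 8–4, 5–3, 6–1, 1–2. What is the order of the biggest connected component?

6

9 is isolated — a component by itself.
Starting from 3 we can reach 3, 5. That is one component of size 2.
Starting from 1 we can reach 1, 2, 4, 6, 7, 8. That is one component of size 6.
The largest has 6 vertices.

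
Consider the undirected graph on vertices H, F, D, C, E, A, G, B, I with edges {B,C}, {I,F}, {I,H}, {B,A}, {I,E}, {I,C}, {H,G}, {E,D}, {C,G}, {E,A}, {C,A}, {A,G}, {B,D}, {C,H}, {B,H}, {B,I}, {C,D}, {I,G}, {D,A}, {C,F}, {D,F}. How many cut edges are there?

0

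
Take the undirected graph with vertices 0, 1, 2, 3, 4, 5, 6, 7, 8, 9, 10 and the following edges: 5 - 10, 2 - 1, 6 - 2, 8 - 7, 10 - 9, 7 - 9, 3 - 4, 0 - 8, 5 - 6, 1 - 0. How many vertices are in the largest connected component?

Starting from 3 we can reach 3, 4. That is one component of size 2.
Starting from 0 we can reach 0, 1, 2, 5, 6, 7, 8, 9, 10. That is one component of size 9.
The largest has 9 vertices.

9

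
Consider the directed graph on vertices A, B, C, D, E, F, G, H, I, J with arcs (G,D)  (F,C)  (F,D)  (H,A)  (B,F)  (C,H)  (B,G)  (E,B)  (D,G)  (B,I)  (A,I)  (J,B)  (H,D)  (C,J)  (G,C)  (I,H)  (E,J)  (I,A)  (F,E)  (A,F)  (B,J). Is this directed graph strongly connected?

From B we can reach every vertex (A, B, C, D, E, F, G, H, I, J), and every vertex can reach B (A, B, C, D, E, F, G, H, I, J). So the whole graph is one strongly connected component.

Yes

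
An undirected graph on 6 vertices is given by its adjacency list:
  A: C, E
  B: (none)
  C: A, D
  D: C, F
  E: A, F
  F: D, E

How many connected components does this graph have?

2

B is isolated — a component by itself.
Starting from A we can reach A, C, D, E, F. That is one component of size 5.
Total: 2 components.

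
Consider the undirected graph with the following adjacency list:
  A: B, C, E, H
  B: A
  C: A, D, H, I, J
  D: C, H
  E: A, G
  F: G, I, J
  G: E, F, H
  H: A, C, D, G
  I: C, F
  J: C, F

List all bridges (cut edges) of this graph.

The edges on the cycle F-J-C-I-F are not bridges since each lies on that cycle.
But removing B-A disconnects B from A — this is a bridge.

A-B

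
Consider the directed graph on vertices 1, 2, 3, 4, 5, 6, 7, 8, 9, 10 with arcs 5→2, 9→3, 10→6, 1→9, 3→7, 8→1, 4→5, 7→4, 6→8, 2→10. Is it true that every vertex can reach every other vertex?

Yes

From 9 we can reach every vertex (1, 2, 3, 4, 5, 6, 7, 8, 9, 10), and every vertex can reach 9 (1, 2, 3, 4, 5, 6, 7, 8, 9, 10). So the whole graph is one strongly connected component.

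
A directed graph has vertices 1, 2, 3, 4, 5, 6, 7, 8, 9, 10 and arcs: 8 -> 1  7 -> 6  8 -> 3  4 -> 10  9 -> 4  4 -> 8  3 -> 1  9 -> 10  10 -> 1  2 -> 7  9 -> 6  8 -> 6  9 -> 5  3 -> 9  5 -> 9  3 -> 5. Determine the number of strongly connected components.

6

{3, 4, 5, 8, 9} are all mutually reachable — one SCC of size 5.
{6} is an SCC by itself.
{10} is an SCC by itself.
{1} is an SCC by itself.
{2} is an SCC by itself.
(and 1 more singleton SCC)
That gives 6 strongly connected components.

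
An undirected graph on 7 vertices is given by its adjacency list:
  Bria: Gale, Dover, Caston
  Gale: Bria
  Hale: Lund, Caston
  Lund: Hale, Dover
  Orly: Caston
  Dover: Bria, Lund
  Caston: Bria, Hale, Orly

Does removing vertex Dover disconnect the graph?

No

Deleting Dover leaves 1 component (was 1) (its neighbors Bria, Lund remain connected to each other), so Dover is not a cut vertex.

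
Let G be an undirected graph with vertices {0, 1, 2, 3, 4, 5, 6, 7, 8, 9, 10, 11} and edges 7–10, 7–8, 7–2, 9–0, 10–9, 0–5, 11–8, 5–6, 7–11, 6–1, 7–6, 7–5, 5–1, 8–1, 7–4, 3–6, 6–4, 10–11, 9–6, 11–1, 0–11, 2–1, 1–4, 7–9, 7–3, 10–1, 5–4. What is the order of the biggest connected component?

12

Starting from 0 we can reach 0, 1, 2, 3, 4, 5, 6, 7, 8, 9, 10, 11. That is one component of size 12.
The largest has 12 vertices.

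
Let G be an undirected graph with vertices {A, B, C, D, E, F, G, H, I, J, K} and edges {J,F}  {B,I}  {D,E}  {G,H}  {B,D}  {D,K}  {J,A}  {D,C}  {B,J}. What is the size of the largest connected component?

Starting from G we can reach G, H. That is one component of size 2.
Starting from A we can reach A, B, C, D, E, F, I, J, K. That is one component of size 9.
The largest has 9 vertices.

9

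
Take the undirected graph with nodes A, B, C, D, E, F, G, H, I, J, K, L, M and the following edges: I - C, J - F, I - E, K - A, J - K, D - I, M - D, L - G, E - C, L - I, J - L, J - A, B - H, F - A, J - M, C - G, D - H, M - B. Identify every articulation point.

J

Removing J increases the component count from 1 to 2, so J is a cut vertex.
By contrast removing A leaves 1 component; it is not a cut vertex. No other vertex is a cut vertex either.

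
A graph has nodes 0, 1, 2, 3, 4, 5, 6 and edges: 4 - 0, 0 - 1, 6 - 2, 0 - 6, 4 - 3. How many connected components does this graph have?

5 is isolated — a component by itself.
Starting from 0 we can reach 0, 1, 2, 3, 4, 6. That is one component of size 6.
Total: 2 components.

2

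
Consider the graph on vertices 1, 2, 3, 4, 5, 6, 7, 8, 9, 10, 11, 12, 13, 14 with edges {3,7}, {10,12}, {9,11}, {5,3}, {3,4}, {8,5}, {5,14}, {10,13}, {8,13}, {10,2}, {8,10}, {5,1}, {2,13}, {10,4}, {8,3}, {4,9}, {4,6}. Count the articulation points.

5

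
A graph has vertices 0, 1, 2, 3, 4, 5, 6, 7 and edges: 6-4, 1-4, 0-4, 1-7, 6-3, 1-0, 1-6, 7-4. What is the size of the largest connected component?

6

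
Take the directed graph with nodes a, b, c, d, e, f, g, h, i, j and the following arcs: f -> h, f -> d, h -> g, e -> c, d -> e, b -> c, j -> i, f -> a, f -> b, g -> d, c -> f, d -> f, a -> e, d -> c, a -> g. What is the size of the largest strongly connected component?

8

{a, b, c, d, e, f, g, h} are all mutually reachable — one SCC of size 8.
{i} is an SCC by itself.
{j} is an SCC by itself.
The largest has 8 vertices.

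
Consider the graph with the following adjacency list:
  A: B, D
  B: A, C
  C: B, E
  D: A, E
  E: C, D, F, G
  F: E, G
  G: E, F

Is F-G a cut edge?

No

After removing F-G, the path F-E-G still connects them, so the edge is not a bridge.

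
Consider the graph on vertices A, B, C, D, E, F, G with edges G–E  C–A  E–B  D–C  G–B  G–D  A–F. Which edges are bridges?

A-C, A-F, C-D, D-G

The edges on the cycle G-E-B-G are not bridges since each lies on that cycle.
But removing G–D disconnects G from D; removing A–C disconnects A from C; removing A–F disconnects A from F; removing D–C disconnects D from C — these are bridges.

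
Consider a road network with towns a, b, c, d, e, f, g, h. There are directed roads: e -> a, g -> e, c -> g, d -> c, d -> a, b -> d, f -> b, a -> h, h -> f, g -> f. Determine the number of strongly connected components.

1

{a, b, c, d, e, f, g, h} are all mutually reachable — one SCC of size 8.
That gives 1 strongly connected component.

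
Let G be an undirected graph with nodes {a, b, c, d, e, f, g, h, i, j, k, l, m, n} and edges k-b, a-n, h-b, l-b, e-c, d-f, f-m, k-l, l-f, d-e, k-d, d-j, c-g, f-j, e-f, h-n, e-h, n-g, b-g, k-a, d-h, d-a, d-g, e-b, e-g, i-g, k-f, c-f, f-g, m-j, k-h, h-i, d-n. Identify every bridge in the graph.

none

The edges on the cycle k-d-e-h-i-g-f-l-k are not bridges since each lies on that cycle.
Every edge lies on some cycle, so there are no bridges.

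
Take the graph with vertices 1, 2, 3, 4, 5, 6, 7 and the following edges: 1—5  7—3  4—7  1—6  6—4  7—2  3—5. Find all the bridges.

2-7

The edges on the cycle 1-6-4-7-3-5-1 are not bridges since each lies on that cycle.
But removing 7—2 disconnects 7 from 2 — this is a bridge.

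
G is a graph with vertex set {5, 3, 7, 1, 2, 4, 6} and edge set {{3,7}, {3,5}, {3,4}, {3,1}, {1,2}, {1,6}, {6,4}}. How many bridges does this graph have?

3

The edges on the cycle 3-1-6-4-3 are not bridges since each lies on that cycle.
But removing 5 - 3 disconnects 5 from 3; removing 1 - 2 disconnects 1 from 2; removing 7 - 3 disconnects 7 from 3 — these are bridges.
That makes 3 bridges.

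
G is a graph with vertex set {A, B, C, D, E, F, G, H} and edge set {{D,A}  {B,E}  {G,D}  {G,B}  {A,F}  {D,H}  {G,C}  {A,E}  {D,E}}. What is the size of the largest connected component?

8

Starting from A we can reach A, B, C, D, E, F, G, H. That is one component of size 8.
The largest has 8 vertices.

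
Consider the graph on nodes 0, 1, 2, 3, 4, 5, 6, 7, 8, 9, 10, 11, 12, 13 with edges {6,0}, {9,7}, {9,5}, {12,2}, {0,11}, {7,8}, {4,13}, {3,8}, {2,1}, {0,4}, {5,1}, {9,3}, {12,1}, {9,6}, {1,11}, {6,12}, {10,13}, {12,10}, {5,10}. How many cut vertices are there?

Removing 9 increases the component count from 1 to 2, so 9 is a cut vertex.
By contrast removing 7 leaves 1 component; it is not a cut vertex. No other vertex is a cut vertex either.

1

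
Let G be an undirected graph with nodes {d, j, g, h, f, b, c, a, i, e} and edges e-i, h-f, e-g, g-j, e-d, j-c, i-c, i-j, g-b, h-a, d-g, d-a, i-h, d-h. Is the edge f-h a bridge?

Yes

Removing f-h leaves no path between f and h: the component count goes from 1 to 2. So it is a bridge.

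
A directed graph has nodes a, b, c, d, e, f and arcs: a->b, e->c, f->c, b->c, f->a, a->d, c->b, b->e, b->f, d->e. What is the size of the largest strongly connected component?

6

{a, b, c, d, e, f} are all mutually reachable — one SCC of size 6.
The largest has 6 vertices.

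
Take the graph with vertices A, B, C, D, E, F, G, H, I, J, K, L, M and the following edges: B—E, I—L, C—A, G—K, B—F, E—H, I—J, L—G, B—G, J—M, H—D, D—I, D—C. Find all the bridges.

A-C, B-F, C-D, G-K, I-J, J-M

The edges on the cycle B-E-H-D-I-L-G-B are not bridges since each lies on that cycle.
But removing C—D disconnects C from D; removing K—G disconnects K from G; removing M—J disconnects M from J; removing C—A disconnects C from A — these are bridges.
In total 6 edges are bridges.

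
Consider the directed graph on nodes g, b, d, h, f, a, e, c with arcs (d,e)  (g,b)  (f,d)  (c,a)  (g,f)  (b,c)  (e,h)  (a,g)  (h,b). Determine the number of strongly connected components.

1

{a, b, c, d, e, f, g, h} are all mutually reachable — one SCC of size 8.
That gives 1 strongly connected component.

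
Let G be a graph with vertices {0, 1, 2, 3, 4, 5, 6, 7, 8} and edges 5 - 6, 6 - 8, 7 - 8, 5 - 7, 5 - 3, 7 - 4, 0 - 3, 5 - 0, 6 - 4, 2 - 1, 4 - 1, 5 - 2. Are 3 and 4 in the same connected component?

Yes

From 3 we can reach 0, 1, 2, 3, 4, 5, 6, 7, 8, which includes 4.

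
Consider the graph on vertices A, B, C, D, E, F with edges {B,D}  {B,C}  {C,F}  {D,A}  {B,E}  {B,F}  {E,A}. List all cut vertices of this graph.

B

Removing B increases the component count from 1 to 2, so B is a cut vertex.
By contrast removing E leaves 1 component; it is not a cut vertex. No other vertex is a cut vertex either.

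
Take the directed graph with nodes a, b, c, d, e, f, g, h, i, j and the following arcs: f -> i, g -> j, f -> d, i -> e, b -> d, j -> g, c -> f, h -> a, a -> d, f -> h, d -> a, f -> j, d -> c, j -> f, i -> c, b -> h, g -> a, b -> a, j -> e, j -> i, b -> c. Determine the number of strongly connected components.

{a, c, d, f, g, h, i, j} are all mutually reachable — one SCC of size 8.
{e} is an SCC by itself.
{b} is an SCC by itself.
That gives 3 strongly connected components.

3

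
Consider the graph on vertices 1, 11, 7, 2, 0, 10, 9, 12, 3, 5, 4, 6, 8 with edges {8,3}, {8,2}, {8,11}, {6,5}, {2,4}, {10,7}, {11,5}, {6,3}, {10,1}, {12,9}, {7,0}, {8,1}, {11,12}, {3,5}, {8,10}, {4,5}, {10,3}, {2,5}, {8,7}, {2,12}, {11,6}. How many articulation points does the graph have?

Removing 7 increases the component count from 1 to 2, so 7 is a cut vertex.
Removing 12 increases the component count from 1 to 2, so 12 is a cut vertex.
By contrast removing 10 leaves 1 component; it is not a cut vertex. No other vertex is a cut vertex either.

2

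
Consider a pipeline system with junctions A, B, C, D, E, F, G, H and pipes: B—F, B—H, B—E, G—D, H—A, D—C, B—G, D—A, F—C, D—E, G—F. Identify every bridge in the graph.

The edges on the cycle B-G-D-E-B are not bridges since each lies on that cycle.
Every edge lies on some cycle, so there are no bridges.

none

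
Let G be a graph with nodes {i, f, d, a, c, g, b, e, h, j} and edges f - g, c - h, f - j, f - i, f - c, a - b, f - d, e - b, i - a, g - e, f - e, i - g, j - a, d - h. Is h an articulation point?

Deleting h leaves 1 component (was 1) (its neighbors c, d remain connected to each other), so h is not a cut vertex.

No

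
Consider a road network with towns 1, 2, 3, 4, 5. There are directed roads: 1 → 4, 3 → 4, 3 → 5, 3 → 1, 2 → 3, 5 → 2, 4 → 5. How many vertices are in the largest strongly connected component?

{1, 2, 3, 4, 5} are all mutually reachable — one SCC of size 5.
The largest has 5 vertices.

5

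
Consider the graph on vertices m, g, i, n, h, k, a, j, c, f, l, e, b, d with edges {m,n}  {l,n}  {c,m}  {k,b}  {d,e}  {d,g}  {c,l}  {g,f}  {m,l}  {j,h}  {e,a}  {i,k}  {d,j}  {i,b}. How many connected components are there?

3

Starting from b we can reach b, i, k. That is one component of size 3.
Starting from c we can reach c, l, m, n. That is one component of size 4.
Starting from a we can reach a, d, e, f, g, h, j. That is one component of size 7.
Total: 3 components.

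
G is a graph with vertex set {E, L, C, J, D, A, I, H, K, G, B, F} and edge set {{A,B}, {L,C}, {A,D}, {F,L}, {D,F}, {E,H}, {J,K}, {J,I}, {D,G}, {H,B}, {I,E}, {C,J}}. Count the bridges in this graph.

The edges on the cycle A-D-F-L-C-J-I-E-H-B-A are not bridges since each lies on that cycle.
But removing K - J disconnects K from J; removing D - G disconnects D from G — these are bridges.
That makes 2 bridges.

2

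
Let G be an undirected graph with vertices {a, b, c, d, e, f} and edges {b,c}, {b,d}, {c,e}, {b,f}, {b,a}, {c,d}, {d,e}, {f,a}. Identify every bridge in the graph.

The edges on the cycle b-f-a-b are not bridges since each lies on that cycle.
Every edge lies on some cycle, so there are no bridges.

none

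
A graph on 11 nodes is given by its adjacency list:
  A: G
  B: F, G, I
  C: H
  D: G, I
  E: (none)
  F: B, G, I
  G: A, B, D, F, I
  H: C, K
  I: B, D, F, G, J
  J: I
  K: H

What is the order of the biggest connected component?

7

E is isolated — a component by itself.
Starting from C we can reach C, H, K. That is one component of size 3.
Starting from A we can reach A, B, D, F, G, I, J. That is one component of size 7.
The largest has 7 vertices.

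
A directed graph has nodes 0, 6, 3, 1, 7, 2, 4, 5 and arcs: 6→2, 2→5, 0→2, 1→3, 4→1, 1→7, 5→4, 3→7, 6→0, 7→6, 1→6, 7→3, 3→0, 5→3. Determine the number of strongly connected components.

1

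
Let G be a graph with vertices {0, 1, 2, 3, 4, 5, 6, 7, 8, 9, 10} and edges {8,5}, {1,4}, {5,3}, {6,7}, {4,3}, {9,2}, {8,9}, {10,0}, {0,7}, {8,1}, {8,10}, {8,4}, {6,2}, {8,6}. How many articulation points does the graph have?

1

Removing 8 increases the component count from 1 to 2, so 8 is a cut vertex.
By contrast removing 9 leaves 1 component; it is not a cut vertex. No other vertex is a cut vertex either.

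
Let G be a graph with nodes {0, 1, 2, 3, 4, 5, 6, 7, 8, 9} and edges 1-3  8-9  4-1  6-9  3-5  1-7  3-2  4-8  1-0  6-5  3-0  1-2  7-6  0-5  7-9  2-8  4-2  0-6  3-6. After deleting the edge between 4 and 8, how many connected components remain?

1

4 and 8 are still connected via 4-2-8, so the component count stays at 1.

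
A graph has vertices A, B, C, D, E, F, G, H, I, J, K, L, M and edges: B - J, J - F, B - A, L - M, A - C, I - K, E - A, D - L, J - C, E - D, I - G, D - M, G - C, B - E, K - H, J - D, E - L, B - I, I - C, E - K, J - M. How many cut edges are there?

2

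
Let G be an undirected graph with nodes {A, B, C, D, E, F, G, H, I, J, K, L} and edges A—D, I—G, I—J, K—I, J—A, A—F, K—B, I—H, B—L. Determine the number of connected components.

3

C is isolated — a component by itself.
E is isolated — a component by itself.
Starting from A we can reach A, B, D, F, G, H, I, J, K, L. That is one component of size 10.
Total: 3 components.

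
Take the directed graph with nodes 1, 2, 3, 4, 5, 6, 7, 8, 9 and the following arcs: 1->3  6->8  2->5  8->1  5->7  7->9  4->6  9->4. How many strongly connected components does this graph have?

9

{3} is an SCC by itself.
{8} is an SCC by itself.
{6} is an SCC by itself.
{7} is an SCC by itself.
{2} is an SCC by itself.
(and 4 more singleton SCCs)
That gives 9 strongly connected components.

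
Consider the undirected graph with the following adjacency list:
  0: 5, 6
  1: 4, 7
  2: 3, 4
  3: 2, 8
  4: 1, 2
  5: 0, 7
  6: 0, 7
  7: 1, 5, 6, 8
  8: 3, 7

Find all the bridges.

The edges on the cycle 7-1-4-2-3-8-7 are not bridges since each lies on that cycle.
Every edge lies on some cycle, so there are no bridges.

none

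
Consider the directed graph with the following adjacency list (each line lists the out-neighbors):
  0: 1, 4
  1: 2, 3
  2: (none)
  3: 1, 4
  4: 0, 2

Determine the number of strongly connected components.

2

{0, 1, 3, 4} are all mutually reachable — one SCC of size 4.
{2} is an SCC by itself.
That gives 2 strongly connected components.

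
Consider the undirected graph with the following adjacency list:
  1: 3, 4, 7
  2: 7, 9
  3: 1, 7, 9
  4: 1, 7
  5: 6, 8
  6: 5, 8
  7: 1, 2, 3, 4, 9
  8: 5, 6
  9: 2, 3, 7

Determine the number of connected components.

2

Starting from 5 we can reach 5, 6, 8. That is one component of size 3.
Starting from 1 we can reach 1, 2, 3, 4, 7, 9. That is one component of size 6.
Total: 2 components.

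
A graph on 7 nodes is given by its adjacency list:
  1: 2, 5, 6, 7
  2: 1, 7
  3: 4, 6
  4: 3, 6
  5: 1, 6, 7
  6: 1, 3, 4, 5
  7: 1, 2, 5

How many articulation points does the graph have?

1

Removing 6 increases the component count from 1 to 2, so 6 is a cut vertex.
By contrast removing 2 leaves 1 component; it is not a cut vertex. No other vertex is a cut vertex either.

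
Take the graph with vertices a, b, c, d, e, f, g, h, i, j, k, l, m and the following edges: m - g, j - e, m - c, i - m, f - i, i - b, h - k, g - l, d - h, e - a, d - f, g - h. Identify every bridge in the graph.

The edges on the cycle d-f-i-m-g-h-d are not bridges since each lies on that cycle.
But removing b - i disconnects b from i; removing e - a disconnects e from a; removing m - c disconnects m from c; removing l - g disconnects l from g — these are bridges.
In total 6 edges are bridges.

a-e, b-i, c-m, e-j, g-l, h-k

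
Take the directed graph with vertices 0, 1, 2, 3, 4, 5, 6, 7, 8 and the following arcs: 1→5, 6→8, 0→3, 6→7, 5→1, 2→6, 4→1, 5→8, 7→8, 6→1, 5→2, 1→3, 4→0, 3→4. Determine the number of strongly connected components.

{0, 1, 2, 3, 4, 5, 6} are all mutually reachable — one SCC of size 7.
{8} is an SCC by itself.
{7} is an SCC by itself.
That gives 3 strongly connected components.

3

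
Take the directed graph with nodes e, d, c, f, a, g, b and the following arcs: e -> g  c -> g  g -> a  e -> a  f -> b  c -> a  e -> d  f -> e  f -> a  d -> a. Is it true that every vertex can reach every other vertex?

No

There is no directed path from c to b, so the graph is not strongly connected.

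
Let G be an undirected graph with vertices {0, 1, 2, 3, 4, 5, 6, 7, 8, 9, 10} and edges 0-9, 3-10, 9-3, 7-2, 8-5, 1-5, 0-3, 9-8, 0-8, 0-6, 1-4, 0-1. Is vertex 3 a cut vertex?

Yes

Deleting 3 raises the number of components from 2 to 3, so 3 is a cut vertex.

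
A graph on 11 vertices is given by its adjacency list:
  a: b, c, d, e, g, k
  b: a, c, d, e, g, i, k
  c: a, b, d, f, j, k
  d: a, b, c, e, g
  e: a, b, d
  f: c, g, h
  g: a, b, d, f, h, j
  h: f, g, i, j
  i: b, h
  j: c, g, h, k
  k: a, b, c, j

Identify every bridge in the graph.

The edges on the cycle b-a-e-d-b are not bridges since each lies on that cycle.
Every edge lies on some cycle, so there are no bridges.

none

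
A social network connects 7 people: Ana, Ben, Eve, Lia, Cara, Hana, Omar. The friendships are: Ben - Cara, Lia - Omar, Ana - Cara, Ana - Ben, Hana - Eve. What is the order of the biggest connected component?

Starting from Lia we can reach Lia, Omar. That is one component of size 2.
Starting from Eve we can reach Eve, Hana. That is one component of size 2.
Starting from Ana we can reach Ana, Ben, Cara. That is one component of size 3.
The largest has 3 vertices.

3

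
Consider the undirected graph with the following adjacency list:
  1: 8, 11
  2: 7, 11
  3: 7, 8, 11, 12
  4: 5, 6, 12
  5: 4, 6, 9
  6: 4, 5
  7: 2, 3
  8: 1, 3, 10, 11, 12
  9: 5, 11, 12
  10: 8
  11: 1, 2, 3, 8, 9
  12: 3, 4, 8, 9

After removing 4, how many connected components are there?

1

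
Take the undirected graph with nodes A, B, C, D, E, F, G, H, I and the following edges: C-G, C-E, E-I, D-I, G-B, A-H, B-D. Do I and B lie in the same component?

From I we can reach B, C, D, E, G, I, which includes B.

Yes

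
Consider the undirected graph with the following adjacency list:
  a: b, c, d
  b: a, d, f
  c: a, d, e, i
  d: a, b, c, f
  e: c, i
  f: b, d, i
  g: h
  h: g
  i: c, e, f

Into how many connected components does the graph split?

Starting from g we can reach g, h. That is one component of size 2.
Starting from a we can reach a, b, c, d, e, f, i. That is one component of size 7.
Total: 2 components.

2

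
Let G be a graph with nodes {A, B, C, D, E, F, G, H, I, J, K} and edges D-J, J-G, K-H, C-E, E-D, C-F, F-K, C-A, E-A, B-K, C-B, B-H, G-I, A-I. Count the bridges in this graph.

0

The edges on the cycle C-F-K-H-B-C are not bridges since each lies on that cycle.
Every edge lies on some cycle, so there are no bridges.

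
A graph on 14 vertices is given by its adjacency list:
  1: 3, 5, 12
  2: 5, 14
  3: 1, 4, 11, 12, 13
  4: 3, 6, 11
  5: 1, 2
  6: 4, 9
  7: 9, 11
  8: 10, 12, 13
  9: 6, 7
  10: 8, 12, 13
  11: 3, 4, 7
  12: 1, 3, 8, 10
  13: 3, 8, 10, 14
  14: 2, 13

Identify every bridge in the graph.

The edges on the cycle 3-1-5-2-14-13-3 are not bridges since each lies on that cycle.
Every edge lies on some cycle, so there are no bridges.

none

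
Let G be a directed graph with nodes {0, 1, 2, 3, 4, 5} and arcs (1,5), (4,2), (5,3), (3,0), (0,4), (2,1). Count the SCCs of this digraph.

{0, 1, 2, 3, 4, 5} are all mutually reachable — one SCC of size 6.
That gives 1 strongly connected component.

1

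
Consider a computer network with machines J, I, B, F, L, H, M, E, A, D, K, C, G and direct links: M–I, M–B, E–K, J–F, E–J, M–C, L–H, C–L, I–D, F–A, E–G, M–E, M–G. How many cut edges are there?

10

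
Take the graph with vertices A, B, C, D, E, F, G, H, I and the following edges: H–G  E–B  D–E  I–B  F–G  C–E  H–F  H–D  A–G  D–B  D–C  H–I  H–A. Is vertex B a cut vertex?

Deleting B leaves 1 component (was 1) (its neighbors D, E, I remain connected to each other), so B is not a cut vertex.

No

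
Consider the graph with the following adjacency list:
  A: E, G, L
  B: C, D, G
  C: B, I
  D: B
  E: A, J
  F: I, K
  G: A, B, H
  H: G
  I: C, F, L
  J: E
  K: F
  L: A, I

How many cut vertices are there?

Removing A increases the component count from 1 to 2, so A is a cut vertex.
Removing B increases the component count from 1 to 2, so B is a cut vertex.
Removing E increases the component count from 1 to 2, so E is a cut vertex.
Likewise F, G, I are cut vertices.
By contrast removing H leaves 1 component; it is not a cut vertex. No other vertex is a cut vertex either.

6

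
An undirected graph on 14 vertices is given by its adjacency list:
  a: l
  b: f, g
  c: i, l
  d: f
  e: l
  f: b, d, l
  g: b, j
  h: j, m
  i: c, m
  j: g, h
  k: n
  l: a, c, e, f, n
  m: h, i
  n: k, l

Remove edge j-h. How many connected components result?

1

j and h are still connected via j-g-b-f-l-c-i-m-h, so the component count stays at 1.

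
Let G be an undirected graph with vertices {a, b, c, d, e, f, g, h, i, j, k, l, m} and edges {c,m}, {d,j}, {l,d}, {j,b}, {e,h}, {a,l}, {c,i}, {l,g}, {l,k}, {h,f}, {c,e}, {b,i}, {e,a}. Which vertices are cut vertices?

Removing c increases the component count from 1 to 2, so c is a cut vertex.
Removing e increases the component count from 1 to 2, so e is a cut vertex.
Removing h increases the component count from 1 to 2, so h is a cut vertex.
Likewise l is a cut vertex.
By contrast removing k leaves 1 component; it is not a cut vertex. No other vertex is a cut vertex either.

c, e, h, l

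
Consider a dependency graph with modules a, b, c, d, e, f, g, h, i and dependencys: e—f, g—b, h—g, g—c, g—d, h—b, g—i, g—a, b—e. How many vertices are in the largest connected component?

9

Starting from a we can reach a, b, c, d, e, f, g, h, i. That is one component of size 9.
The largest has 9 vertices.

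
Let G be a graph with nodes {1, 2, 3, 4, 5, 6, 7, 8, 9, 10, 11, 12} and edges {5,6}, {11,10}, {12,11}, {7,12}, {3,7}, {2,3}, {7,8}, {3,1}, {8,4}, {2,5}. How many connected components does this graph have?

2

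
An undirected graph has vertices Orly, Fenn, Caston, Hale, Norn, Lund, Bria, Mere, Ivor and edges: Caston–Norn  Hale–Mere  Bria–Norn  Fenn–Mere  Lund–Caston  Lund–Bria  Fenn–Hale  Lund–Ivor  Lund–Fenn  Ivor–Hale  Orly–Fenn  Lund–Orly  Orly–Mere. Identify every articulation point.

Removing Lund increases the component count from 1 to 2, so Lund is a cut vertex.
By contrast removing Hale leaves 1 component; it is not a cut vertex. No other vertex is a cut vertex either.

Lund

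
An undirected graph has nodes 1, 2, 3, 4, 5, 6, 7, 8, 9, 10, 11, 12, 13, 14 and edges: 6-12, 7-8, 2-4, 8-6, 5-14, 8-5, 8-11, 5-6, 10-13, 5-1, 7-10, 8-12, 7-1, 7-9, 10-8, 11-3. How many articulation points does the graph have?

Removing 5 increases the component count from 2 to 3, so 5 is a cut vertex.
Removing 7 increases the component count from 2 to 3, so 7 is a cut vertex.
Removing 8 increases the component count from 2 to 3, so 8 is a cut vertex.
Likewise 10, 11 are cut vertices.
By contrast removing 2 leaves 2 components; it is not a cut vertex. No other vertex is a cut vertex either.

5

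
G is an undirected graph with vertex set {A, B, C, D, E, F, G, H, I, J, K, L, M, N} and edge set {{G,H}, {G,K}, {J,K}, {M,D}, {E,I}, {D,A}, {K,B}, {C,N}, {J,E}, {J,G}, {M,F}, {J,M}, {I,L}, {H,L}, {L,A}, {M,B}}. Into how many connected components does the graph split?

2

Starting from C we can reach C, N. That is one component of size 2.
Starting from A we can reach A, B, D, E, F, G, H, I, J, K, L, M. That is one component of size 12.
Total: 2 components.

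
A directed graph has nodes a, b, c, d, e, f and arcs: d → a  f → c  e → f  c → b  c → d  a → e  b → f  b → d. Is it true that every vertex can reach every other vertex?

From e we can reach every vertex (a, b, c, d, e, f), and every vertex can reach e (a, b, c, d, e, f). So the whole graph is one strongly connected component.

Yes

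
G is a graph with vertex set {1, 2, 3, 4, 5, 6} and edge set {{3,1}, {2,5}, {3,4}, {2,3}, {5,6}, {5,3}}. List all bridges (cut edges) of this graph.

1-3, 3-4, 5-6

The edges on the cycle 2-5-3-2 are not bridges since each lies on that cycle.
But removing 3-4 disconnects 3 from 4; removing 5-6 disconnects 5 from 6; removing 3-1 disconnects 3 from 1 — these are bridges.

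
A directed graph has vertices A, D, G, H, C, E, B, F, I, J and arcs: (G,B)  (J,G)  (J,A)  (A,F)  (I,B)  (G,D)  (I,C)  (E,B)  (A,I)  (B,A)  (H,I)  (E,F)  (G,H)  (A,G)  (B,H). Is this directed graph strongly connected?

No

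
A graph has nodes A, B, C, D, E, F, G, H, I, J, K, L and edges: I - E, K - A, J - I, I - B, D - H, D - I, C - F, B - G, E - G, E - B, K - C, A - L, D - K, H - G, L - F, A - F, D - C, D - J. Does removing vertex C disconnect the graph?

No

Deleting C leaves 1 component (was 1) (its neighbors D, F, K remain connected to each other), so C is not a cut vertex.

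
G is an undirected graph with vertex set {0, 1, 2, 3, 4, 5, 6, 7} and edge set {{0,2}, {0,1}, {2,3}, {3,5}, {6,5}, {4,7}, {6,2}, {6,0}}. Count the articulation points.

Removing 0 increases the component count from 2 to 3, so 0 is a cut vertex.
By contrast removing 2 leaves 2 components; it is not a cut vertex. No other vertex is a cut vertex either.

1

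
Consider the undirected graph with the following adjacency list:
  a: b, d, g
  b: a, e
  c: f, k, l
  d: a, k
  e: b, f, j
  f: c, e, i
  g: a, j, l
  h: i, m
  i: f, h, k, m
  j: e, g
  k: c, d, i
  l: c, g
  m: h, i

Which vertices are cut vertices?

Removing i increases the component count from 1 to 2, so i is a cut vertex.
By contrast removing e leaves 1 component; it is not a cut vertex. No other vertex is a cut vertex either.

i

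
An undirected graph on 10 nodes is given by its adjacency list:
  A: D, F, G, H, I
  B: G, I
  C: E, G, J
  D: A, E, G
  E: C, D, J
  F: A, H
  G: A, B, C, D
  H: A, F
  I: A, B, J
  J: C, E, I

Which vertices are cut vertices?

Removing A increases the component count from 1 to 2, so A is a cut vertex.
By contrast removing G leaves 1 component; it is not a cut vertex. No other vertex is a cut vertex either.

A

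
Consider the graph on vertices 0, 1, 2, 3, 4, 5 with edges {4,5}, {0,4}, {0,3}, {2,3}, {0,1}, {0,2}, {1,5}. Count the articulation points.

1

Removing 0 increases the component count from 1 to 2, so 0 is a cut vertex.
By contrast removing 1 leaves 1 component; it is not a cut vertex. No other vertex is a cut vertex either.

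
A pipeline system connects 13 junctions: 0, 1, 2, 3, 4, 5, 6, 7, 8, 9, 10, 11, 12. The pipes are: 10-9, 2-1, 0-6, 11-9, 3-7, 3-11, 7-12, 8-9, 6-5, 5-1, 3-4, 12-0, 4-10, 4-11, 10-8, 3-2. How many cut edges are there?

The edges on the cycle 3-7-12-0-6-5-1-2-3 are not bridges since each lies on that cycle.
Every edge lies on some cycle, so there are no bridges.

0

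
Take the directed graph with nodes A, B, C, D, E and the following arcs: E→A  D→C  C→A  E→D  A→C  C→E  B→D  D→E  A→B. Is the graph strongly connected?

Yes

From D we can reach every vertex (A, B, C, D, E), and every vertex can reach D (A, B, C, D, E). So the whole graph is one strongly connected component.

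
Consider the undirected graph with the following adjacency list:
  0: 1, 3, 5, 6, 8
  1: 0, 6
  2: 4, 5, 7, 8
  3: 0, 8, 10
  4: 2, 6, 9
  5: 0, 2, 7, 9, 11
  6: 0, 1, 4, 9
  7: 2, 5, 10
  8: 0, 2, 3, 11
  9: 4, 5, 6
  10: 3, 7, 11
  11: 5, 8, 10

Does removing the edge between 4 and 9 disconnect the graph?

No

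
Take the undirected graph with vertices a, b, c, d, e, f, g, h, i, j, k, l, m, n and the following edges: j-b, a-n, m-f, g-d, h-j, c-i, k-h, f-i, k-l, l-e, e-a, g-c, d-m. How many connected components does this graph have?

2

Starting from c we can reach c, d, f, g, i, m. That is one component of size 6.
Starting from a we can reach a, b, e, h, j, k, l, n. That is one component of size 8.
Total: 2 components.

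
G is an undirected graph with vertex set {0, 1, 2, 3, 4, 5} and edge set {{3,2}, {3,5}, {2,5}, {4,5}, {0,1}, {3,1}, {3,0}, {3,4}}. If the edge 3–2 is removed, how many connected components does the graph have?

1

3 and 2 are still connected via 3-5-2, so the component count stays at 1.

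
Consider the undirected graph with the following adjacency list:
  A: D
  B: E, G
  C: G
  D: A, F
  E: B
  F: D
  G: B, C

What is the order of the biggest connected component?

4

Starting from A we can reach A, D, F. That is one component of size 3.
Starting from B we can reach B, C, E, G. That is one component of size 4.
The largest has 4 vertices.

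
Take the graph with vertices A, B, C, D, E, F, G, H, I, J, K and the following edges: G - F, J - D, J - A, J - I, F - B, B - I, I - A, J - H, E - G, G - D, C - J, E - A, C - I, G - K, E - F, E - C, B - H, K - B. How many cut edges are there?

0

The edges on the cycle E-C-J-H-B-K-G-E are not bridges since each lies on that cycle.
Every edge lies on some cycle, so there are no bridges.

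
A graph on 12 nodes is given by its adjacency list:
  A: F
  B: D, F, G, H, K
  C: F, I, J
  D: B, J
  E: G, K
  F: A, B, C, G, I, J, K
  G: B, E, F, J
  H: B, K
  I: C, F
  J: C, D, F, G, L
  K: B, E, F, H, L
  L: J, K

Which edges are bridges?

The edges on the cycle F-K-B-D-J-F are not bridges since each lies on that cycle.
But removing A-F disconnects A from F — this is a bridge.

A-F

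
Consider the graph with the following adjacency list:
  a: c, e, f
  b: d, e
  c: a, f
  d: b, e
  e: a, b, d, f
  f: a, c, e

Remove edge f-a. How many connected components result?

1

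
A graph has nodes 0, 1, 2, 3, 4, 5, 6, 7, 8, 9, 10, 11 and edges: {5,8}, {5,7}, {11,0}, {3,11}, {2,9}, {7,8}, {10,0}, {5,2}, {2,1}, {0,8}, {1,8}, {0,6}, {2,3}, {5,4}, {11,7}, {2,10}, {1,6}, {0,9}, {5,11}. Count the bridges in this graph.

The edges on the cycle 2-1-6-0-10-2 are not bridges since each lies on that cycle.
But removing 4-5 disconnects 4 from 5 — this is a bridge.

1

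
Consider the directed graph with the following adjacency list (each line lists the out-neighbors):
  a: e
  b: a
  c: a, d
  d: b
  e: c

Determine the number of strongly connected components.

{a, b, c, d, e} are all mutually reachable — one SCC of size 5.
That gives 1 strongly connected component.

1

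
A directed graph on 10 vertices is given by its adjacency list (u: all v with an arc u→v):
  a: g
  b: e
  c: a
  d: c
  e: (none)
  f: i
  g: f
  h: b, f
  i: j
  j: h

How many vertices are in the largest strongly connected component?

{f, h, i, j} are all mutually reachable — one SCC of size 4.
{d} is an SCC by itself.
{c} is an SCC by itself.
{g} is an SCC by itself.
{a} is an SCC by itself.
(and 2 more singleton SCCs)
The largest has 4 vertices.

4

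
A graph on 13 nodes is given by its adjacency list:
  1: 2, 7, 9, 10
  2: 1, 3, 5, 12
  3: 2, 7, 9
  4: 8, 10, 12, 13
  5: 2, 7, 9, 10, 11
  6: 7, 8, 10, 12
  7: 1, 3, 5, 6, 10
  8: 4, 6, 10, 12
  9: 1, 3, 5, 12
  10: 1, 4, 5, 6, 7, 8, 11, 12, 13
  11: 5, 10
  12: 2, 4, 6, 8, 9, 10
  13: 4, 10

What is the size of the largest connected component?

Starting from 1 we can reach 1, 2, 3, 4, 5, 6, 7, 8, 9, 10, 11, 12, 13. That is one component of size 13.
The largest has 13 vertices.

13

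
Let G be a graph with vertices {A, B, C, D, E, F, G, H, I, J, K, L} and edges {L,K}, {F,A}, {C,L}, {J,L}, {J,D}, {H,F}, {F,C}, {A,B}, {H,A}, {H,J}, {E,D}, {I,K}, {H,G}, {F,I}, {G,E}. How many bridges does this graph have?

1

The edges on the cycle F-I-K-L-C-F are not bridges since each lies on that cycle.
But removing A - B disconnects A from B — this is a bridge.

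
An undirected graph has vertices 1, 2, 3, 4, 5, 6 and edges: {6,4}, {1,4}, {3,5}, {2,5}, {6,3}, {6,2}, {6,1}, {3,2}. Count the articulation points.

1

Removing 6 increases the component count from 1 to 2, so 6 is a cut vertex.
By contrast removing 4 leaves 1 component; it is not a cut vertex. No other vertex is a cut vertex either.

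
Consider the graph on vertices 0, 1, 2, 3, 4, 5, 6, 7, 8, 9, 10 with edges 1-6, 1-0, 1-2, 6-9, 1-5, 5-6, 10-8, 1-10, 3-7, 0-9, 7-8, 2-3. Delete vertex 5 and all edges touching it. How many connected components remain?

With 5 gone, the remaining components are: {4}; {0, 1, 2, 3, 6, 7, 8, 9, 10}.
That is 2 components.

2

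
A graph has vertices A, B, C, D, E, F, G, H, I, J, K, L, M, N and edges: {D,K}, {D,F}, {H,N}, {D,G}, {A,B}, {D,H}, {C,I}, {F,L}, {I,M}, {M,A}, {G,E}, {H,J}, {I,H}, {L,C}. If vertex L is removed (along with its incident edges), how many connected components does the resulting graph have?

1

With L gone, the remaining components are: {A, B, C, D, E, F, G, H, I, J, K, M, N}.
That is 1 component.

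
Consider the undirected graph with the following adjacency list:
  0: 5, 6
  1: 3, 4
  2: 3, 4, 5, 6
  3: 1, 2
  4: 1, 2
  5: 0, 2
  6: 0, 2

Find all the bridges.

The edges on the cycle 2-6-0-5-2 are not bridges since each lies on that cycle.
Every edge lies on some cycle, so there are no bridges.

none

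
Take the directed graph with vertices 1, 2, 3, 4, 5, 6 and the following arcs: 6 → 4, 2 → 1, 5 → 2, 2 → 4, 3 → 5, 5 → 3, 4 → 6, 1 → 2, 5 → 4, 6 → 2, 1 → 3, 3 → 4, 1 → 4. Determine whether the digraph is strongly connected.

From 1 we can reach every vertex (1, 2, 3, 4, 5, 6), and every vertex can reach 1 (1, 2, 3, 4, 5, 6). So the whole graph is one strongly connected component.

Yes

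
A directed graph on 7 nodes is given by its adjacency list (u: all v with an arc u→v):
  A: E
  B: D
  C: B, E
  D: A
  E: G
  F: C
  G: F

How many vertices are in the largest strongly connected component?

{A, B, C, D, E, F, G} are all mutually reachable — one SCC of size 7.
The largest has 7 vertices.

7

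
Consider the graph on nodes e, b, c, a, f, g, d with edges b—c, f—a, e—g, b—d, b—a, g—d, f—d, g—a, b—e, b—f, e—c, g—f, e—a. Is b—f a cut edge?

After removing b—f, the path b-d-f still connects them, so the edge is not a bridge.

No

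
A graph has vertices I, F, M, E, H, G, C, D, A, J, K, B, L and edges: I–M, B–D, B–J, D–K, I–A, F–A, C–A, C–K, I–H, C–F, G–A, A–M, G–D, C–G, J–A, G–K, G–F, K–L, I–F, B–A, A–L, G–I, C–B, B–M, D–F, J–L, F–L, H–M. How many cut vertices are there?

Removing K, for instance, still leaves 2 components. No single vertex removal increases the component count — the graph has no articulation points.

0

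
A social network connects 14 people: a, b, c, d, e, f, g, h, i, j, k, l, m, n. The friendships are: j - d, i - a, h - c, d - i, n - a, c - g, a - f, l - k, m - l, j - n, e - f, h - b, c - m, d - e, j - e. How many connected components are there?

Starting from b we can reach b, c, g, h, k, l, m. That is one component of size 7.
Starting from a we can reach a, d, e, f, i, j, n. That is one component of size 7.
Total: 2 components.

2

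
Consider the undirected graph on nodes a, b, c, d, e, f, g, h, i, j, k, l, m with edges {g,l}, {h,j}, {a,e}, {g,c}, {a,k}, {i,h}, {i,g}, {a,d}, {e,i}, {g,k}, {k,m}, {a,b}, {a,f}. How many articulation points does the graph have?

5

Removing a increases the component count from 1 to 4, so a is a cut vertex.
Removing g increases the component count from 1 to 3, so g is a cut vertex.
Removing h increases the component count from 1 to 2, so h is a cut vertex.
Likewise i, k are cut vertices.
By contrast removing c leaves 1 component; it is not a cut vertex. No other vertex is a cut vertex either.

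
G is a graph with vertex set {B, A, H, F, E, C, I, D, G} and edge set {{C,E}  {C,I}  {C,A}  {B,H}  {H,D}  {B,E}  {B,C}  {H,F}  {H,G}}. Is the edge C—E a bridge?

No

After removing C—E, the path C-B-E still connects them, so the edge is not a bridge.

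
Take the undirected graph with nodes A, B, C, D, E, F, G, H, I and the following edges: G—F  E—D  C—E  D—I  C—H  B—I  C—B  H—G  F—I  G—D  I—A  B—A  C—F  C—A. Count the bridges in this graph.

0

The edges on the cycle C-B-A-I-D-G-H-C are not bridges since each lies on that cycle.
Every edge lies on some cycle, so there are no bridges.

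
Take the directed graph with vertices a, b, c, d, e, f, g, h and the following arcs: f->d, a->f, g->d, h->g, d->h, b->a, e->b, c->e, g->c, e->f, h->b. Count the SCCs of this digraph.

1

{a, b, c, d, e, f, g, h} are all mutually reachable — one SCC of size 8.
That gives 1 strongly connected component.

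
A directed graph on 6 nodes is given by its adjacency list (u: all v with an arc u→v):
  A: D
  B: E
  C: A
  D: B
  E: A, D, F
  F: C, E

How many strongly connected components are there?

1

{A, B, C, D, E, F} are all mutually reachable — one SCC of size 6.
That gives 1 strongly connected component.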